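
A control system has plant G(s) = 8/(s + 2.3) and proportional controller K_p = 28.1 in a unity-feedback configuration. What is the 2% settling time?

Closed-loop transfer function: T(s) = K_p·G(s)/(1 + K_p·G(s)) = 224.8/(s + 2.3 + 224.8) = 224.8/(s + 227.1).
Time constant τ = 1/227.1 = 0.004403 s, so the 2% settling time is about 4τ = 0.0176 s.

T_s ≈ 0.0176 s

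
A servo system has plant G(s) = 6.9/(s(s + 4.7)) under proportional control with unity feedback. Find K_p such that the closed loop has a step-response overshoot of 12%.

K_p = 2.56

From %OS = 100·exp(−πζ/√(1−ζ²)) = 12%, ζ = −ln(0.12)/√(π²+ln²(0.12)) = 0.5594.
Characteristic equation s² + 4.7s + 6.9K_p = 0 gives ζ = 4.7/(2√(6.9K_p)).
Setting ζ = 0.5594: √(6.9K_p) = 4.7/(2·0.5594) = 4.201, so K_p = 17.65/6.9 = 2.56.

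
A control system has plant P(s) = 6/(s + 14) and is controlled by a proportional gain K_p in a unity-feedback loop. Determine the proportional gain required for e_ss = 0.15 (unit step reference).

K_p = 13.2

Steady-state error for a unit step on this type-0 loop is 1/(1 + K_p·P(0)).
P(0) = 0.4286. Require 1/(1 + K_p·0.4286) = 0.15, so 1 + 0.4286·K_p = 6.667.
K_p = (6.667 − 1)/0.4286 = 13.2.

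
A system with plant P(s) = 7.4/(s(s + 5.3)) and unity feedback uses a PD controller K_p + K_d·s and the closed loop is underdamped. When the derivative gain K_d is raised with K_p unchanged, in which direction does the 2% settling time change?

decrease

Characteristic equation s² + (5.3 + 7.4K_d)s + 7.4K_p = 0: raising K_d increases ζω_n = (5.3+7.4K_d)/2 while the loop stays underdamped, so T_s ≈ 4/(ζω_n) decreases.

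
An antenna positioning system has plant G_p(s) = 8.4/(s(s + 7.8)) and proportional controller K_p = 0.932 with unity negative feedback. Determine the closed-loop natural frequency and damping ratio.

The closed-loop denominator is s(s+7.8) + 0.932·8.4 = s² + 7.8s + 7.829.
Matching s² + 2ζω_n s + ω_n²: ω_n = √7.829 = 2.798 rad/s and 2ζω_n = 7.8, so ζ = 7.8/(2·2.798) = 1.39.

ω_n = 2.8 rad/s, ζ = 1.39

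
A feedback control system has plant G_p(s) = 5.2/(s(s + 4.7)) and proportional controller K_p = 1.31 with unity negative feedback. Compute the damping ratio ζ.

ζ = 0.9

1 + K_p·G_p(s) = 0 gives s² + 4.7s + 6.812 = 0.
Matching s² + 2ζω_n s + ω_n²: ω_n = √6.812 = 2.61 rad/s and 2ζω_n = 4.7, so ζ = 4.7/(2·2.61) = 0.9.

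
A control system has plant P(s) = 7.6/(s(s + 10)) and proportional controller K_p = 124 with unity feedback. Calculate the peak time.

T_p = 0.104 s

From 1 + K_pP(s) = 0: s² + 10s + 942.4 = 0 ⇒ ω_n = 30.7, ζ = 0.1629.
Damped frequency ω_d = ω_n√(1−ζ²) = 30.29 rad/s, so peak time T_p = π/ω_d = 0.104 s.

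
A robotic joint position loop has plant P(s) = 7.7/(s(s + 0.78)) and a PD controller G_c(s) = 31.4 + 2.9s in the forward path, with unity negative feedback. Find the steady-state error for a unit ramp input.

The loop has one pole at the origin (type 1). Velocity error constant K_v = lim_{s→0} s·G_c(s)P(s) = 31.4·7.7/0.78 = 310.
Steady-state error to a unit ramp: e_ss = 1/K_v = 0.00323.

0.00323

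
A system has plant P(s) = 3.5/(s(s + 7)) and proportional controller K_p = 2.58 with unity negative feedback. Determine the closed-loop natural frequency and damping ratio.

1 + K_p·P(s) = 0 gives s² + 7s + 9.03 = 0.
Matching s² + 2ζω_n s + ω_n²: ω_n = √9.03 = 3.005 rad/s and 2ζω_n = 7, so ζ = 7/(2·3.005) = 1.16.

ω_n = 3 rad/s, ζ = 1.16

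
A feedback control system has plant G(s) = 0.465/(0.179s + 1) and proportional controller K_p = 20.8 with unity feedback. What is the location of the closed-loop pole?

Closed loop: T(s) = K_p·G/(1+K_p·G) = 9.672/(0.179s + 1 + 9.672), with pole at s = −(1 + 9.672)/0.179 = −59.62.

s = -59.62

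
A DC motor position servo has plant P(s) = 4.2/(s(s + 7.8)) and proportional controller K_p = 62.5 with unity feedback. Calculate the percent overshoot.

The closed-loop denominator s² + 7.8s + 262.5 gives ω_n = √262.5 = 16.2 and ζ = 7.8/(2ω_n) = 0.2407.
%OS = 100·exp(−πζ/√(1−ζ²)) = 100·exp(−π·0.2407/√0.9421) = 45.9%.

45.9%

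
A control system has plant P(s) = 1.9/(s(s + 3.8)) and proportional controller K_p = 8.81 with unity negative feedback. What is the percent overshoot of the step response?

19.3%

From 1 + K_pP(s) = 0: s² + 3.8s + 16.74 = 0 ⇒ ω_n = 4.091, ζ = 0.4644.
%OS = 100·exp(−πζ/√(1−ζ²)) = 100·exp(−π·0.4644/√0.7843) = 19.3%.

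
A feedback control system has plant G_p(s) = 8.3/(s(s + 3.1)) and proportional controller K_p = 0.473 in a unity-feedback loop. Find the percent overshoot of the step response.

1.93%

Closed-loop characteristic equation: s² + 3.1s + 3.926 = 0, so ω_n = 1.981 rad/s and ζ = 3.1/(2·1.981) = 0.7823.
%OS = 100·exp(−πζ/√(1−ζ²)) = 100·exp(−π·0.7823/√0.388) = 1.93%.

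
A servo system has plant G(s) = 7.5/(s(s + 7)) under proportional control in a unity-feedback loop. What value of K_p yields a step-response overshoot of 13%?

K_p = 5.51

From %OS = 100·exp(−πζ/√(1−ζ²)) = 13%, ζ = −ln(0.13)/√(π²+ln²(0.13)) = 0.5446.
Characteristic equation s² + 7s + 7.5K_p = 0 gives ζ = 7/(2√(7.5K_p)).
Setting ζ = 0.5446: √(7.5K_p) = 7/(2·0.5446) = 6.426, so K_p = 41.3/7.5 = 5.51.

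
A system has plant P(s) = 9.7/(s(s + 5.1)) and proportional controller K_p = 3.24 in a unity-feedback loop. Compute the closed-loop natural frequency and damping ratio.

With unity feedback the closed-loop characteristic equation is s² + 5.1s + 3.24·9.7 = s² + 5.1s + 31.43 = 0.
Matching s² + 2ζω_n s + ω_n²: ω_n = √31.43 = 5.606 rad/s and 2ζω_n = 5.1, so ζ = 5.1/(2·5.606) = 0.455.

ω_n = 5.61 rad/s, ζ = 0.455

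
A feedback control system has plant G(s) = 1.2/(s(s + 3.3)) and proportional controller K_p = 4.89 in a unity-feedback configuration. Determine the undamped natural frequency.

With unity feedback the closed-loop characteristic equation is s² + 3.3s + 4.89·1.2 = s² + 3.3s + 5.868 = 0.
Matching s² + 2ζω_n s + ω_n²: ω_n = √5.868 = 2.422 rad/s and 2ζω_n = 3.3, so ζ = 3.3/(2·2.422) = 0.681.

ω_n = 2.42 rad/s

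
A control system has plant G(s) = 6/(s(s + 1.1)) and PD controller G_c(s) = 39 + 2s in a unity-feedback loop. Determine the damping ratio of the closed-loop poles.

ζ = 0.428

Forward path: (39 + 2s)·6/(s(s+1.1)). The closed-loop characteristic equation is s² + (1.1 + 6·2)s + 6·39 = 0.
That is s² + 13.1s + 234 = 0, so ω_n = 15.3 rad/s and ζ = 13.1/(2·15.3) = 0.4282.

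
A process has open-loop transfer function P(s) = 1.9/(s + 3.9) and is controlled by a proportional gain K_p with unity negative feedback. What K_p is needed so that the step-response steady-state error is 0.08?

K_p = 23.6

The loop is type 0, so e_ss(step) = 1/(1 + K_pos) with K_pos = K_p·P(0).
P(0) = 0.4872. Require 1/(1 + K_p·0.4872) = 0.08, so 1 + 0.4872·K_p = 12.5.
K_p = (12.5 − 1)/0.4872 = 23.6.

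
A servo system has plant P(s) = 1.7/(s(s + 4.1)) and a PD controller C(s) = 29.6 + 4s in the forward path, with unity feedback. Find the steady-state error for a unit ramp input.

The loop has one pole at the origin (type 1). Velocity error constant K_v = lim_{s→0} s·C(s)P(s) = 29.6·1.7/4.1 = 12.27.
Steady-state error to a unit ramp: e_ss = 1/K_v = 0.0815.

0.0815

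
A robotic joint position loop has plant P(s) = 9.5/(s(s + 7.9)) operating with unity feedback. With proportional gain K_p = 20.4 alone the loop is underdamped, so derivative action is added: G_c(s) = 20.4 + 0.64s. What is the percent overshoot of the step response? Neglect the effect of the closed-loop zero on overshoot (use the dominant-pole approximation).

Forward path: (20.4 + 0.64s)·9.5/(s(s+7.9)). The closed-loop characteristic equation is s² + (7.9 + 9.5·0.64)s + 9.5·20.4 = 0.
That is s² + 13.98s + 193.8 = 0, so ω_n = 13.92 rad/s and ζ = 13.98/(2·13.92) = 0.5021.
%OS = 100·exp(−πζ/√(1−ζ²)) = 16.1%.

16.1%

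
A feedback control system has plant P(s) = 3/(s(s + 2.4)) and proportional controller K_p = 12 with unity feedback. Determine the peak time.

T_p = 0.534 s

Closed-loop characteristic equation: s² + 2.4s + 36 = 0, so ω_n = 6 rad/s and ζ = 2.4/(2·6) = 0.2.
Damped frequency ω_d = ω_n√(1−ζ²) = 5.879 rad/s, so peak time T_p = π/ω_d = 0.534 s.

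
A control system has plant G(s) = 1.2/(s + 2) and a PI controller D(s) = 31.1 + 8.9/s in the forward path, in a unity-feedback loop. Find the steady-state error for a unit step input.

The open loop D(s)G(s) has a pole at the origin (type 1), so the static position error constant is infinite and e_ss = 1/(1+∞) = 0.

0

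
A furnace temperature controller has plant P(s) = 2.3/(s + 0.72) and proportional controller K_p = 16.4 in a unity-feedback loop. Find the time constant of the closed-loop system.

τ = 0.026 s

Closed-loop transfer function: T(s) = K_p·P(s)/(1 + K_p·P(s)) = 37.72/(s + 0.72 + 37.72) = 37.72/(s + 38.44).
Time constant τ = 1/38.44 = 0.026 s.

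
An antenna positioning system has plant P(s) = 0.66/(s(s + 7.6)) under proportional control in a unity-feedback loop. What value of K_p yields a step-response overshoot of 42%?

From %OS = 100·exp(−πζ/√(1−ζ²)) = 42%, ζ = −ln(0.42)/√(π²+ln²(0.42)) = 0.2662.
Characteristic equation s² + 7.6s + 0.66K_p = 0 gives ζ = 7.6/(2√(0.66K_p)).
Setting ζ = 0.2662: √(0.66K_p) = 7.6/(2·0.2662) = 14.28, so K_p = 203.8/0.66 = 309.

K_p = 309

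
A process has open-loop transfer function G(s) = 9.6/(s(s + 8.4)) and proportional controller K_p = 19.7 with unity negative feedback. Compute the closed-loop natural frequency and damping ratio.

ω_n = 13.8 rad/s, ζ = 0.305

1 + K_p·G(s) = 0 gives s² + 8.4s + 189.1 = 0.
So ω_n² = 189.1 ⇒ ω_n = 13.75 rad/s, and ζ = 8.4/(2ω_n) = 0.305.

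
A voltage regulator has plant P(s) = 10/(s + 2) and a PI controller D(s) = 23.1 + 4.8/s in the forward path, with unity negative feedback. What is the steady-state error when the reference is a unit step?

0

The open loop D(s)P(s) has a pole at the origin (type 1), so the static position error constant is infinite and e_ss = 1/(1+∞) = 0.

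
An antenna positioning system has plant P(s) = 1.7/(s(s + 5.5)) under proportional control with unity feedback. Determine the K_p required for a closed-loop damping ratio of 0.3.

K_p = 49.4

Closed-loop characteristic equation: s² + 5.5s + K_p·1.7 = 0.
So ω_n = √(1.7K_p) and 2ζω_n = 5.5, giving ζ = 5.5/(2√(1.7K_p)).
Setting ζ = 0.3: √(1.7K_p) = 5.5/(2·0.3) = 9.167, so K_p = 84.03/1.7 = 49.4.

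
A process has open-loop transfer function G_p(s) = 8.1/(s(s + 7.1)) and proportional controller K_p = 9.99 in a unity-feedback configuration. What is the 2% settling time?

The closed-loop denominator s² + 7.1s + 80.92 gives ω_n = √80.92 = 8.995 and ζ = 7.1/(2ω_n) = 0.3946.
2% settling time T_s ≈ 4/(ζω_n) = 4/3.55 = 1.13 s.

T_s ≈ 1.13 s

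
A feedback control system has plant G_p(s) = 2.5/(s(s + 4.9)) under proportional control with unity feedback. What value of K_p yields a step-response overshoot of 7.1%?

K_p = 5.79

From %OS = 100·exp(−πζ/√(1−ζ²)) = 7.1%, ζ = −ln(0.071)/√(π²+ln²(0.071)) = 0.6441.
Characteristic equation s² + 4.9s + 2.5K_p = 0 gives ζ = 4.9/(2√(2.5K_p)).
Setting ζ = 0.6441: √(2.5K_p) = 4.9/(2·0.6441) = 3.804, so K_p = 14.47/2.5 = 5.79.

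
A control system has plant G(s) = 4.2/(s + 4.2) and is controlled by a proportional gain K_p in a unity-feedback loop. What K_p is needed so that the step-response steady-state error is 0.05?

The loop is type 0, so e_ss(step) = 1/(1 + K_pos) with K_pos = K_p·G(0).
G(0) = 1. Require 1/(1 + K_p·1) = 0.05, so 1 + 1·K_p = 20.
K_p = (20 − 1)/1 = 19.

K_p = 19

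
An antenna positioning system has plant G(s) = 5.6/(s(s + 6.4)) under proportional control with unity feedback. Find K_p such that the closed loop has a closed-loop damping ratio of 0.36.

K_p = 14.1

Closed-loop characteristic equation: s² + 6.4s + K_p·5.6 = 0.
So ω_n = √(5.6K_p) and 2ζω_n = 6.4, giving ζ = 6.4/(2√(5.6K_p)).
Setting ζ = 0.36: √(5.6K_p) = 6.4/(2·0.36) = 8.889, so K_p = 79.01/5.6 = 14.1.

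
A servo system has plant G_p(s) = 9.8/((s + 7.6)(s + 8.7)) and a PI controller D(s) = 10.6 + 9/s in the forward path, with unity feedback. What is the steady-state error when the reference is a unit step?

0

The open loop D(s)G_p(s) has a pole at the origin (type 1), so the static position error constant is infinite and e_ss = 1/(1+∞) = 0.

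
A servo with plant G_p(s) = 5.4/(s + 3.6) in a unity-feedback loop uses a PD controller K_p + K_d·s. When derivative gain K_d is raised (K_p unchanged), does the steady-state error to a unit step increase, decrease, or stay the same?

unchanged

K_d affects only the transient (the s-coefficient); the DC loop gain, and hence e_ss, depends only on K_p.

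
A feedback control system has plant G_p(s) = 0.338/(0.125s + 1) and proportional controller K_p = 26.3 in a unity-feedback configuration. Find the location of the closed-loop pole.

s = -79.12

Closed loop: T(s) = K_p·G_p/(1+K_p·G_p) = 8.889/(0.125s + 1 + 8.889), with pole at s = −(1 + 8.889)/0.125 = −79.12.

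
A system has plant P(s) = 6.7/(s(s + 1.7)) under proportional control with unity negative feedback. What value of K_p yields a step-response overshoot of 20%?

From %OS = 100·exp(−πζ/√(1−ζ²)) = 20%, ζ = −ln(0.2)/√(π²+ln²(0.2)) = 0.4559.
Characteristic equation s² + 1.7s + 6.7K_p = 0 gives ζ = 1.7/(2√(6.7K_p)).
Setting ζ = 0.4559: √(6.7K_p) = 1.7/(2·0.4559) = 1.864, so K_p = 3.475/6.7 = 0.519.

K_p = 0.519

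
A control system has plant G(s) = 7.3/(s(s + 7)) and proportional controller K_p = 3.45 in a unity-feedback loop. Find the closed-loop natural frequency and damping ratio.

With unity feedback the closed-loop characteristic equation is s² + 7s + 3.45·7.3 = s² + 7s + 25.19 = 0.
So ω_n² = 25.19 ⇒ ω_n = 5.018 rad/s, and ζ = 7/(2ω_n) = 0.697.

ω_n = 5.02 rad/s, ζ = 0.697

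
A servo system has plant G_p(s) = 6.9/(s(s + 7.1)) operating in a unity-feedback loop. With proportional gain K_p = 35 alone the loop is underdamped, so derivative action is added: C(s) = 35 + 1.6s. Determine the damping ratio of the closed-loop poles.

Forward path: (35 + 1.6s)·6.9/(s(s+7.1)). The closed-loop characteristic equation is s² + (7.1 + 6.9·1.6)s + 6.9·35 = 0.
That is s² + 18.14s + 241.5 = 0, so ω_n = 15.54 rad/s and ζ = 18.14/(2·15.54) = 0.5836.

ζ = 0.584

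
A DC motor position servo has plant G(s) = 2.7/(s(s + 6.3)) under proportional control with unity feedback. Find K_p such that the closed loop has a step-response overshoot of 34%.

From %OS = 100·exp(−πζ/√(1−ζ²)) = 34%, ζ = −ln(0.34)/√(π²+ln²(0.34)) = 0.3248.
Characteristic equation s² + 6.3s + 2.7K_p = 0 gives ζ = 6.3/(2√(2.7K_p)).
Setting ζ = 0.3248: √(2.7K_p) = 6.3/(2·0.3248) = 9.699, so K_p = 94.07/2.7 = 34.8.

K_p = 34.8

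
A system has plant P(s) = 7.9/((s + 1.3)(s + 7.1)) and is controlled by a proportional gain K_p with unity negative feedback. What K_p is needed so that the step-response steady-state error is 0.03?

For a type-0 loop with proportional control, e_ss = 1/(1 + K_p·P(0)).
P(0) = 0.8559. Require 1/(1 + K_p·0.8559) = 0.03, so 1 + 0.8559·K_p = 33.33.
K_p = (33.33 − 1)/0.8559 = 37.8.

K_p = 37.8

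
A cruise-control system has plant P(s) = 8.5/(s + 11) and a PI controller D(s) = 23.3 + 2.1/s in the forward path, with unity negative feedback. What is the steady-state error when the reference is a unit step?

0

The open loop D(s)P(s) has a pole at the origin (type 1), so the static position error constant is infinite and e_ss = 1/(1+∞) = 0.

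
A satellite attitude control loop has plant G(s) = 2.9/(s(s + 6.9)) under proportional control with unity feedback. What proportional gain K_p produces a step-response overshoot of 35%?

From %OS = 100·exp(−πζ/√(1−ζ²)) = 35%, ζ = −ln(0.35)/√(π²+ln²(0.35)) = 0.3169.
Characteristic equation s² + 6.9s + 2.9K_p = 0 gives ζ = 6.9/(2√(2.9K_p)).
Setting ζ = 0.3169: √(2.9K_p) = 6.9/(2·0.3169) = 10.89, so K_p = 118.5/2.9 = 40.9.

K_p = 40.9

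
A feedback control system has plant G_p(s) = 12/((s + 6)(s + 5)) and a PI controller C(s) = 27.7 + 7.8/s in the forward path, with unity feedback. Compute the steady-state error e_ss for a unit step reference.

0

The open loop C(s)G_p(s) has a pole at the origin (type 1), so the static position error constant is infinite and e_ss = 1/(1+∞) = 0.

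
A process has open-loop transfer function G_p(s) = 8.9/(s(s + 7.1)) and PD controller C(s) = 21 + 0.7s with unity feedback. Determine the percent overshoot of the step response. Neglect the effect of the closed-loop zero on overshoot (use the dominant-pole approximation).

17.3%

Forward path: (21 + 0.7s)·8.9/(s(s+7.1)). The closed-loop characteristic equation is s² + (7.1 + 8.9·0.7)s + 8.9·21 = 0.
That is s² + 13.33s + 186.9 = 0, so ω_n = 13.67 rad/s and ζ = 13.33/(2·13.67) = 0.4875.
%OS = 100·exp(−πζ/√(1−ζ²)) = 17.3%.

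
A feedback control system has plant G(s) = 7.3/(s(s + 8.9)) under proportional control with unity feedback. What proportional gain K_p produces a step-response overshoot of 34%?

From %OS = 100·exp(−πζ/√(1−ζ²)) = 34%, ζ = −ln(0.34)/√(π²+ln²(0.34)) = 0.3248.
Characteristic equation s² + 8.9s + 7.3K_p = 0 gives ζ = 8.9/(2√(7.3K_p)).
Setting ζ = 0.3248: √(7.3K_p) = 8.9/(2·0.3248) = 13.7, so K_p = 187.7/7.3 = 25.7.

K_p = 25.7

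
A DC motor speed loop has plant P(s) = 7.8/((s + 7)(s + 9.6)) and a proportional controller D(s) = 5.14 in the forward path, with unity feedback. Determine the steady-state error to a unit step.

The loop is type 0. Static position error constant K_pos = D(0)·P(0) = 5.14·0.1161 = 0.5966.
Steady-state error to a unit step: e_ss = 1/(1+K_pos) = 1/1.597 = 0.626.

0.626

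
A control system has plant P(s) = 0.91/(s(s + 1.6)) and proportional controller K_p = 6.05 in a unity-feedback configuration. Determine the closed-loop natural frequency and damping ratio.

The closed-loop denominator is s(s+1.6) + 6.05·0.91 = s² + 1.6s + 5.505.
So ω_n² = 5.505 ⇒ ω_n = 2.346 rad/s, and ζ = 1.6/(2ω_n) = 0.341.

ω_n = 2.35 rad/s, ζ = 0.341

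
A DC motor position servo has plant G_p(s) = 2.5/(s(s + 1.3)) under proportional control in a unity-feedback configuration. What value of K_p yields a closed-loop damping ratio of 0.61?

K_p = 0.454

Closed-loop characteristic equation: s² + 1.3s + K_p·2.5 = 0.
So ω_n = √(2.5K_p) and 2ζω_n = 1.3, giving ζ = 1.3/(2√(2.5K_p)).
Setting ζ = 0.61: √(2.5K_p) = 1.3/(2·0.61) = 1.066, so K_p = 1.135/2.5 = 0.454.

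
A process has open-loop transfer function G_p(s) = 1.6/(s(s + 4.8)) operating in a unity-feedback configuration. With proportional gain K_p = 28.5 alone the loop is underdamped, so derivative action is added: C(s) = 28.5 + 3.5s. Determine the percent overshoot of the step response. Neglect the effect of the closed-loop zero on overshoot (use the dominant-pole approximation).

2.26%

Forward path: (28.5 + 3.5s)·1.6/(s(s+4.8)). The closed-loop characteristic equation is s² + (4.8 + 1.6·3.5)s + 1.6·28.5 = 0.
That is s² + 10.4s + 45.6 = 0, so ω_n = 6.753 rad/s and ζ = 10.4/(2·6.753) = 0.7701.
%OS = 100·exp(−πζ/√(1−ζ²)) = 2.26%.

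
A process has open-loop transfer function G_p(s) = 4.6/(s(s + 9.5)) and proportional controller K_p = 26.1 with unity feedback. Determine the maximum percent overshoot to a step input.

The closed-loop denominator s² + 9.5s + 120.1 gives ω_n = √120.1 = 10.96 and ζ = 9.5/(2ω_n) = 0.4335.
%OS = 100·exp(−πζ/√(1−ζ²)) = 100·exp(−π·0.4335/√0.8121) = 22.1%.

22.1%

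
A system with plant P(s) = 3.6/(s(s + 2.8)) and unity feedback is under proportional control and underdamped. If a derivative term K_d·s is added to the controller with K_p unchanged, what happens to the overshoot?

With PD the characteristic equation becomes s² + (a + K·K_d)s + K·K_p = 0; the damping term grows, ζ rises, overshoot falls.

decrease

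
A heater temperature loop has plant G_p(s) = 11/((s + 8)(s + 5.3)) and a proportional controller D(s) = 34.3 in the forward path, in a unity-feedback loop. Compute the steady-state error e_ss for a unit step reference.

The loop is type 0. Static position error constant K_pos = D(0)·G_p(0) = 34.3·0.2594 = 8.899.
Steady-state error to a unit step: e_ss = 1/(1+K_pos) = 1/9.899 = 0.101.

0.101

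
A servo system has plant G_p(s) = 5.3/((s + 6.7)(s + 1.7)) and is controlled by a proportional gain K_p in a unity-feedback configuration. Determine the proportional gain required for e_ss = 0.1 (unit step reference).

For a type-0 loop with proportional control, e_ss = 1/(1 + K_p·G_p(0)).
G_p(0) = 0.4653. Require 1/(1 + K_p·0.4653) = 0.1, so 1 + 0.4653·K_p = 10.
K_p = (10 − 1)/0.4653 = 19.3.

K_p = 19.3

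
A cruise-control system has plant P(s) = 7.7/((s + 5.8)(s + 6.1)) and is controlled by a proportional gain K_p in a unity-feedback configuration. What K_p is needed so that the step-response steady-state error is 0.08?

Steady-state error for a unit step on this type-0 loop is 1/(1 + K_p·P(0)).
P(0) = 0.2176. Require 1/(1 + K_p·0.2176) = 0.08, so 1 + 0.2176·K_p = 12.5.
K_p = (12.5 − 1)/0.2176 = 52.8.

K_p = 52.8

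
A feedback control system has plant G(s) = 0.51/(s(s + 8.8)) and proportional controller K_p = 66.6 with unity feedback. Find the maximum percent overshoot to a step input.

2.69%

Closed-loop characteristic equation: s² + 8.8s + 33.97 = 0, so ω_n = 5.828 rad/s and ζ = 8.8/(2·5.828) = 0.755.
%OS = 100·exp(−πζ/√(1−ζ²)) = 100·exp(−π·0.755/√0.43) = 2.69%.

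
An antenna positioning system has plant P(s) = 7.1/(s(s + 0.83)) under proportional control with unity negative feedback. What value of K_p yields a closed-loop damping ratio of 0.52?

K_p = 0.0897

Closed-loop characteristic equation: s² + 0.83s + K_p·7.1 = 0.
So ω_n = √(7.1K_p) and 2ζω_n = 0.83, giving ζ = 0.83/(2√(7.1K_p)).
Setting ζ = 0.52: √(7.1K_p) = 0.83/(2·0.52) = 0.7981, so K_p = 0.6369/7.1 = 0.0897.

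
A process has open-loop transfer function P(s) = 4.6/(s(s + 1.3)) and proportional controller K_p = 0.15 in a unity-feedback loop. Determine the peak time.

From 1 + K_pP(s) = 0: s² + 1.3s + 0.69 = 0 ⇒ ω_n = 0.8307, ζ = 0.7825.
Damped frequency ω_d = ω_n√(1−ζ²) = 0.5172 rad/s, so peak time T_p = π/ω_d = 6.07 s.

T_p = 6.07 s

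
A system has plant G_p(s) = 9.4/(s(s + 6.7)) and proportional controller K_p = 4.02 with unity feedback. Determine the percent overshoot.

The closed-loop denominator s² + 6.7s + 37.79 gives ω_n = √37.79 = 6.147 and ζ = 6.7/(2ω_n) = 0.545.
%OS = 100·exp(−πζ/√(1−ζ²)) = 100·exp(−π·0.545/√0.703) = 13%.

13%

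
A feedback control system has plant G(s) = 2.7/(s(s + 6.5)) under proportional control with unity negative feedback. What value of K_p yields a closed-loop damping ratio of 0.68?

Closed-loop characteristic equation: s² + 6.5s + K_p·2.7 = 0.
So ω_n = √(2.7K_p) and 2ζω_n = 6.5, giving ζ = 6.5/(2√(2.7K_p)).
Setting ζ = 0.68: √(2.7K_p) = 6.5/(2·0.68) = 4.779, so K_p = 22.84/2.7 = 8.46.

K_p = 8.46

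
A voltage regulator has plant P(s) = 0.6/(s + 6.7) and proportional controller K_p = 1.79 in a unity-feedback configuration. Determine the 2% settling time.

Closed-loop transfer function: T(s) = K_p·P(s)/(1 + K_p·P(s)) = 1.074/(s + 6.7 + 1.074) = 1.074/(s + 7.774).
Time constant τ = 1/7.774 = 0.1286 s, so the 2% settling time is about 4τ = 0.515 s.

T_s ≈ 0.515 s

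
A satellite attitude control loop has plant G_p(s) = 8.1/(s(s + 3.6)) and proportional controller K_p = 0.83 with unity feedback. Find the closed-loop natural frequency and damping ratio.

ω_n = 2.59 rad/s, ζ = 0.694

1 + K_p·G_p(s) = 0 gives s² + 3.6s + 6.723 = 0.
Matching s² + 2ζω_n s + ω_n²: ω_n = √6.723 = 2.593 rad/s and 2ζω_n = 3.6, so ζ = 3.6/(2·2.593) = 0.694.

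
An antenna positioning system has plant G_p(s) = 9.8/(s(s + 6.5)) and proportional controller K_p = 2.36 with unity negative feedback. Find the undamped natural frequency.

1 + K_p·G_p(s) = 0 gives s² + 6.5s + 23.13 = 0.
Matching s² + 2ζω_n s + ω_n²: ω_n = √23.13 = 4.809 rad/s and 2ζω_n = 6.5, so ζ = 6.5/(2·4.809) = 0.676.

ω_n = 4.81 rad/s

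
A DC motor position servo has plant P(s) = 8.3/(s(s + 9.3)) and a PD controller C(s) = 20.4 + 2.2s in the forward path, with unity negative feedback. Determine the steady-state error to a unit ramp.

The loop has one pole at the origin (type 1). Velocity error constant K_v = lim_{s→0} s·C(s)P(s) = 20.4·8.3/9.3 = 18.21.
Steady-state error to a unit ramp: e_ss = 1/K_v = 0.0549.

0.0549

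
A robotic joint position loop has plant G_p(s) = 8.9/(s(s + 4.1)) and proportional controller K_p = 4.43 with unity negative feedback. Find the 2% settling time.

T_s ≈ 1.95 s

From 1 + K_pG_p(s) = 0: s² + 4.1s + 39.43 = 0 ⇒ ω_n = 6.279, ζ = 0.3265.
2% settling time T_s ≈ 4/(ζω_n) = 4/2.05 = 1.95 s.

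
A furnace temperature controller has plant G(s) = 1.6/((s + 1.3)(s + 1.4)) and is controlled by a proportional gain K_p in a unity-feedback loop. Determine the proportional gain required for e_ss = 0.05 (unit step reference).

For a type-0 loop with proportional control, e_ss = 1/(1 + K_p·G(0)).
G(0) = 0.8791. Require 1/(1 + K_p·0.8791) = 0.05, so 1 + 0.8791·K_p = 20.
K_p = (20 − 1)/0.8791 = 21.6.

K_p = 21.6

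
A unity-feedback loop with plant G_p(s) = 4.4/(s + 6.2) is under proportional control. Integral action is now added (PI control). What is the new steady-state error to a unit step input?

0

Adding integral action puts a pole at s = 0 in the forward path, raising the system type to 1; a type-1 loop has zero steady-state error to a step.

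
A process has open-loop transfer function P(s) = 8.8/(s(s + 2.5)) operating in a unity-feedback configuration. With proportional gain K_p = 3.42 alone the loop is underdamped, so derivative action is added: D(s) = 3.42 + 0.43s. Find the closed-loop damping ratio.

ζ = 0.573

Forward path: (3.42 + 0.43s)·8.8/(s(s+2.5)). The closed-loop characteristic equation is s² + (2.5 + 8.8·0.43)s + 8.8·3.42 = 0.
That is s² + 6.284s + 30.1 = 0, so ω_n = 5.486 rad/s and ζ = 6.284/(2·5.486) = 0.5727.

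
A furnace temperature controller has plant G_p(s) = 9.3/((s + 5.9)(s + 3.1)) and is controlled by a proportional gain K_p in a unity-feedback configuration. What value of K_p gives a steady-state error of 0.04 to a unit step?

For a type-0 loop with proportional control, e_ss = 1/(1 + K_p·G_p(0)).
G_p(0) = 0.5085. Require 1/(1 + K_p·0.5085) = 0.04, so 1 + 0.5085·K_p = 25.
K_p = (25 − 1)/0.5085 = 47.2.

K_p = 47.2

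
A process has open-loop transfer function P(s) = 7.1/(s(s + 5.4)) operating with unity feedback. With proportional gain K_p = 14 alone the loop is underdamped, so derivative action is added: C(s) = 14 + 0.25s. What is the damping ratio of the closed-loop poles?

Forward path: (14 + 0.25s)·7.1/(s(s+5.4)). The closed-loop characteristic equation is s² + (5.4 + 7.1·0.25)s + 7.1·14 = 0.
That is s² + 7.175s + 99.4 = 0, so ω_n = 9.97 rad/s and ζ = 7.175/(2·9.97) = 0.3598.

ζ = 0.36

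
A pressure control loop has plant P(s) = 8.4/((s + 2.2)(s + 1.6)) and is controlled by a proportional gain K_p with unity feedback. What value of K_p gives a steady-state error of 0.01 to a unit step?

K_p = 41.5

The loop is type 0, so e_ss(step) = 1/(1 + K_pos) with K_pos = K_p·P(0).
P(0) = 2.386. Require 1/(1 + K_p·2.386) = 0.01, so 1 + 2.386·K_p = 100.
K_p = (100 − 1)/2.386 = 41.5.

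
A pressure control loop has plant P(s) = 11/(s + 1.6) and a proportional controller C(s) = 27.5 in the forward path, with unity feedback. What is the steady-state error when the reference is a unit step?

The loop is type 0. Static position error constant K_pos = C(0)·P(0) = 27.5·6.875 = 189.1.
Steady-state error to a unit step: e_ss = 1/(1+K_pos) = 1/190.1 = 0.00526.

0.00526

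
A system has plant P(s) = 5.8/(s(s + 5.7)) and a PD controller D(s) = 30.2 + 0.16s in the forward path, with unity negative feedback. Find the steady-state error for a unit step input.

0

The open loop D(s)P(s) has a pole at the origin (type 1), so the static position error constant is infinite and e_ss = 1/(1+∞) = 0.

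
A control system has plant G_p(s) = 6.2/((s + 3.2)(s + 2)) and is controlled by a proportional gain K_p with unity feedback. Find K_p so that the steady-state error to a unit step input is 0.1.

K_p = 9.29

The loop is type 0, so e_ss(step) = 1/(1 + K_pos) with K_pos = K_p·G_p(0).
G_p(0) = 0.9688. Require 1/(1 + K_p·0.9688) = 0.1, so 1 + 0.9688·K_p = 10.
K_p = (10 − 1)/0.9688 = 9.29.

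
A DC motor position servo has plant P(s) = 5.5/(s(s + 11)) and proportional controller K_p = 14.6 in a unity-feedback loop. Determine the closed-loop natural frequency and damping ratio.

ω_n = 8.96 rad/s, ζ = 0.614

With unity feedback the closed-loop characteristic equation is s² + 11s + 14.6·5.5 = s² + 11s + 80.3 = 0.
So ω_n² = 80.3 ⇒ ω_n = 8.961 rad/s, and ζ = 11/(2ω_n) = 0.614.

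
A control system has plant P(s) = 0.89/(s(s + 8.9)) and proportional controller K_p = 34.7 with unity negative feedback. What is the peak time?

From 1 + K_pP(s) = 0: s² + 8.9s + 30.88 = 0 ⇒ ω_n = 5.557, ζ = 0.8008.
Damped frequency ω_d = ω_n√(1−ζ²) = 3.329 rad/s, so peak time T_p = π/ω_d = 0.944 s.

T_p = 0.944 s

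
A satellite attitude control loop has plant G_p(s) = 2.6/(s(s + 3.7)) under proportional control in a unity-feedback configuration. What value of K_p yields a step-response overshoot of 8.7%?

From %OS = 100·exp(−πζ/√(1−ζ²)) = 8.7%, ζ = −ln(0.087)/√(π²+ln²(0.087)) = 0.6137.
Characteristic equation s² + 3.7s + 2.6K_p = 0 gives ζ = 3.7/(2√(2.6K_p)).
Setting ζ = 0.6137: √(2.6K_p) = 3.7/(2·0.6137) = 3.015, so K_p = 9.088/2.6 = 3.5.

K_p = 3.5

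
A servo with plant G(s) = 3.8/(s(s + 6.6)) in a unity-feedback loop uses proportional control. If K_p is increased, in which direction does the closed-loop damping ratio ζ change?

ζ = 6.6/(2√(3.8K_p)); increasing K_p raises the denominator, so ζ falls.

decrease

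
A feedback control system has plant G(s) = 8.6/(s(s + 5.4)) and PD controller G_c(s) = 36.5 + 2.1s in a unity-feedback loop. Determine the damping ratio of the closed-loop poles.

Forward path: (36.5 + 2.1s)·8.6/(s(s+5.4)). The closed-loop characteristic equation is s² + (5.4 + 8.6·2.1)s + 8.6·36.5 = 0.
That is s² + 23.46s + 313.9 = 0, so ω_n = 17.72 rad/s and ζ = 23.46/(2·17.72) = 0.6621.

ζ = 0.662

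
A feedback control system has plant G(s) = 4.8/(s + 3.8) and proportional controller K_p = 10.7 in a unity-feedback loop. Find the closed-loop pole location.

s = -55.16

Closed-loop transfer function: T(s) = K_p·G(s)/(1 + K_p·G(s)) = 51.36/(s + 3.8 + 51.36) = 51.36/(s + 55.16).
The closed-loop pole is at s = −55.16.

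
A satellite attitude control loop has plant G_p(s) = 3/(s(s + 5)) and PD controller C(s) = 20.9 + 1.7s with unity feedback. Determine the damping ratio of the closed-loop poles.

Forward path: (20.9 + 1.7s)·3/(s(s+5)). The closed-loop characteristic equation is s² + (5 + 3·1.7)s + 3·20.9 = 0.
That is s² + 10.1s + 62.7 = 0, so ω_n = 7.918 rad/s and ζ = 10.1/(2·7.918) = 0.6378.

ζ = 0.638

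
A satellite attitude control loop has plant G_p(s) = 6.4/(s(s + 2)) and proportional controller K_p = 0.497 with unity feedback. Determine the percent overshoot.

The closed-loop denominator s² + 2s + 3.181 gives ω_n = √3.181 = 1.783 and ζ = 2/(2ω_n) = 0.5607.
%OS = 100·exp(−πζ/√(1−ζ²)) = 100·exp(−π·0.5607/√0.6856) = 11.9%.

11.9%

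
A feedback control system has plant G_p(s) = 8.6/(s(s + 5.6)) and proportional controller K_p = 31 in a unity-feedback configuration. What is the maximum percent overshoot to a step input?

57.9%

From 1 + K_pG_p(s) = 0: s² + 5.6s + 266.6 = 0 ⇒ ω_n = 16.33, ζ = 0.1715.
%OS = 100·exp(−πζ/√(1−ζ²)) = 100·exp(−π·0.1715/√0.9706) = 57.9%.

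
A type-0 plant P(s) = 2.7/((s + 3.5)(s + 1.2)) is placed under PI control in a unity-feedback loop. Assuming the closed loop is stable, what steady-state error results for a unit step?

The PI controller's integrator makes the forward path type 1, so e_ss to a step is zero.

0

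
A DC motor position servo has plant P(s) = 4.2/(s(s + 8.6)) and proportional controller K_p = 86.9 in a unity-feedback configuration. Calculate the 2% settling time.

Closed-loop characteristic equation: s² + 8.6s + 365 = 0, so ω_n = 19.1 rad/s and ζ = 8.6/(2·19.1) = 0.2251.
2% settling time T_s ≈ 4/(ζω_n) = 4/4.3 = 0.93 s.

T_s ≈ 0.93 s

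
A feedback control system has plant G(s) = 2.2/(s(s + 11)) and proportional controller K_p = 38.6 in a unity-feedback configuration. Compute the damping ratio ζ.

With unity feedback the closed-loop characteristic equation is s² + 11s + 38.6·2.2 = s² + 11s + 84.92 = 0.
Matching s² + 2ζω_n s + ω_n²: ω_n = √84.92 = 9.215 rad/s and 2ζω_n = 11, so ζ = 11/(2·9.215) = 0.597.

ζ = 0.597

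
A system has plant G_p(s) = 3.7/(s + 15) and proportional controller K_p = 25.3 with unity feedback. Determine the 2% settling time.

Closed-loop transfer function: T(s) = K_p·G_p(s)/(1 + K_p·G_p(s)) = 93.61/(s + 15 + 93.61) = 93.61/(s + 108.6).
Time constant τ = 1/108.6 = 0.009207 s, so the 2% settling time is about 4τ = 0.0368 s.

T_s ≈ 0.0368 s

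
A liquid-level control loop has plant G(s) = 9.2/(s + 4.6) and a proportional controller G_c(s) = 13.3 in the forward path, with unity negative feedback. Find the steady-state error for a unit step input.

The loop is type 0. Static position error constant K_pos = G_c(0)·G(0) = 13.3·2 = 26.6.
Steady-state error to a unit step: e_ss = 1/(1+K_pos) = 1/27.6 = 0.0362.

0.0362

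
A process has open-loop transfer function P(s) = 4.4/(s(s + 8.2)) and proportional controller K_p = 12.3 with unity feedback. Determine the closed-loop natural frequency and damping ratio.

ω_n = 7.36 rad/s, ζ = 0.557

The closed-loop denominator is s(s+8.2) + 12.3·4.4 = s² + 8.2s + 54.12.
Matching s² + 2ζω_n s + ω_n²: ω_n = √54.12 = 7.357 rad/s and 2ζω_n = 8.2, so ζ = 8.2/(2·7.357) = 0.557.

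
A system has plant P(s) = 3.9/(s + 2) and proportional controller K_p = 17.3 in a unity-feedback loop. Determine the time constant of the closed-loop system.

τ = 0.0144 s

Closed-loop transfer function: T(s) = K_p·P(s)/(1 + K_p·P(s)) = 67.47/(s + 2 + 67.47) = 67.47/(s + 69.47).
Time constant τ = 1/69.47 = 0.0144 s.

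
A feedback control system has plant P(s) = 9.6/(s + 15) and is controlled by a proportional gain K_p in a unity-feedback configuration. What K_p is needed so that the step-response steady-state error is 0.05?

Steady-state error for a unit step on this type-0 loop is 1/(1 + K_p·P(0)).
P(0) = 0.64. Require 1/(1 + K_p·0.64) = 0.05, so 1 + 0.64·K_p = 20.
K_p = (20 − 1)/0.64 = 29.7.

K_p = 29.7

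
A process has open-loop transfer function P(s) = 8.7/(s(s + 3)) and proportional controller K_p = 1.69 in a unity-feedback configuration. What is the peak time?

T_p = 0.89 s

The closed-loop denominator s² + 3s + 14.7 gives ω_n = √14.7 = 3.834 and ζ = 3/(2ω_n) = 0.3912.
Damped frequency ω_d = ω_n√(1−ζ²) = 3.529 rad/s, so peak time T_p = π/ω_d = 0.89 s.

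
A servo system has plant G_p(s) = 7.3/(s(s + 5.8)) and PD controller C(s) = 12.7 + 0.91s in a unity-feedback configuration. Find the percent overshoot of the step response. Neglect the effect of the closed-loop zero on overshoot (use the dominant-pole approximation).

Forward path: (12.7 + 0.91s)·7.3/(s(s+5.8)). The closed-loop characteristic equation is s² + (5.8 + 7.3·0.91)s + 7.3·12.7 = 0.
That is s² + 12.44s + 92.71 = 0, so ω_n = 9.629 rad/s and ζ = 12.44/(2·9.629) = 0.6461.
%OS = 100·exp(−πζ/√(1−ζ²)) = 7%.

7%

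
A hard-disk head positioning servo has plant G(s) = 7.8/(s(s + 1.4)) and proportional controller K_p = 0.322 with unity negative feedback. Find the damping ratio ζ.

ζ = 0.442

The closed-loop denominator is s(s+1.4) + 0.322·7.8 = s² + 1.4s + 2.512.
So ω_n² = 2.512 ⇒ ω_n = 1.585 rad/s, and ζ = 1.4/(2ω_n) = 0.442.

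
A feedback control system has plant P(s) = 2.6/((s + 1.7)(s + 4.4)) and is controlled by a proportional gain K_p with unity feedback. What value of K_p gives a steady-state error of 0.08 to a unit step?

For a type-0 loop with proportional control, e_ss = 1/(1 + K_p·P(0)).
P(0) = 0.3476. Require 1/(1 + K_p·0.3476) = 0.08, so 1 + 0.3476·K_p = 12.5.
K_p = (12.5 − 1)/0.3476 = 33.1.

K_p = 33.1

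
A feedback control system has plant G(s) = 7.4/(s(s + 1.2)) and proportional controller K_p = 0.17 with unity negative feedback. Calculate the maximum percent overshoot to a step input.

13.7%

The closed-loop denominator s² + 1.2s + 1.258 gives ω_n = √1.258 = 1.122 and ζ = 1.2/(2ω_n) = 0.5349.
%OS = 100·exp(−πζ/√(1−ζ²)) = 100·exp(−π·0.5349/√0.7138) = 13.7%.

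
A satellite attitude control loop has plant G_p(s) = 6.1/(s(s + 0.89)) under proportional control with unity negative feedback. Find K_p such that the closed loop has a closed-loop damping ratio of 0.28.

K_p = 0.414

Closed-loop characteristic equation: s² + 0.89s + K_p·6.1 = 0.
So ω_n = √(6.1K_p) and 2ζω_n = 0.89, giving ζ = 0.89/(2√(6.1K_p)).
Setting ζ = 0.28: √(6.1K_p) = 0.89/(2·0.28) = 1.589, so K_p = 2.526/6.1 = 0.414.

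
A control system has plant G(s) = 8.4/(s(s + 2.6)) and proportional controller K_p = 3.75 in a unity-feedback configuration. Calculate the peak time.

T_p = 0.575 s

The closed-loop denominator s² + 2.6s + 31.5 gives ω_n = √31.5 = 5.612 and ζ = 2.6/(2ω_n) = 0.2316.
Damped frequency ω_d = ω_n√(1−ζ²) = 5.46 rad/s, so peak time T_p = π/ω_d = 0.575 s.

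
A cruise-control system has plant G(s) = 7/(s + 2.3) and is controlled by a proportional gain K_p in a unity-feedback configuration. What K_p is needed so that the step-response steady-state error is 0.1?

Steady-state error for a unit step on this type-0 loop is 1/(1 + K_p·G(0)).
G(0) = 3.043. Require 1/(1 + K_p·3.043) = 0.1, so 1 + 3.043·K_p = 10.
K_p = (10 − 1)/3.043 = 2.96.

K_p = 2.96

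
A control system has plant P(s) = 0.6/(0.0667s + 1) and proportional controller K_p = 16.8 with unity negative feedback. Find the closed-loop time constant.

Closed loop: T(s) = K_p·P/(1+K_p·P) = 10.08/(0.0667s + 1 + 10.08), with pole at s = −(1 + 10.08)/0.0667 = −166.1.
Closed-loop time constant τ = 1/166.1 = 0.00602 s.

τ = 0.00602 s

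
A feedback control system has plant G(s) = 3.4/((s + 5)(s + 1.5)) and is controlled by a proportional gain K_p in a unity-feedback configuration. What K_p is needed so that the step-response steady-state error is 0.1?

Steady-state error for a unit step on this type-0 loop is 1/(1 + K_p·G(0)).
G(0) = 0.4533. Require 1/(1 + K_p·0.4533) = 0.1, so 1 + 0.4533·K_p = 10.
K_p = (10 − 1)/0.4533 = 19.9.

K_p = 19.9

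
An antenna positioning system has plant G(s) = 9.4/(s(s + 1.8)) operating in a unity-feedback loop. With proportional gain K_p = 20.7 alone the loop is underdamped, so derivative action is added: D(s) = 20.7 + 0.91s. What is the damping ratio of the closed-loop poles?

ζ = 0.371

Forward path: (20.7 + 0.91s)·9.4/(s(s+1.8)). The closed-loop characteristic equation is s² + (1.8 + 9.4·0.91)s + 9.4·20.7 = 0.
That is s² + 10.35s + 194.6 = 0, so ω_n = 13.95 rad/s and ζ = 10.35/(2·13.95) = 0.3711.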